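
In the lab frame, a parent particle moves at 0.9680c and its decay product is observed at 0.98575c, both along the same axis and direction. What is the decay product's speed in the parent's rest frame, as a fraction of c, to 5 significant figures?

u' ≈ 0.38761c

Inverse velocity addition: u' = (u − v)/(1 − uv/c²)
= (0.98575 − 0.9680)/(1 − 0.98575×0.9680) = 0.017750/0.04579400 = 0.38761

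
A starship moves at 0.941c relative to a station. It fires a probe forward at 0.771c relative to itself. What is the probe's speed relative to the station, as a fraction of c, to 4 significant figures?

u ≈ 0.9922c

Relativistic velocity addition: u = (u' + v)/(1 + u'v/c²)
= (0.771 + 0.941)/(1 + 0.771×0.941) = 1.712/1.72551 = 0.9922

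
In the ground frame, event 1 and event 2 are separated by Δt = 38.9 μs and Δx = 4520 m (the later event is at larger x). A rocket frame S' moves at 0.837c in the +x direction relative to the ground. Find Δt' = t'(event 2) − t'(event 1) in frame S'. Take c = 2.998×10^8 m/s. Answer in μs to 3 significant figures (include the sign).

γ = 1/√(1 − 0.837²) = 1.8275
Δt' = γ(Δt − vΔx/c²) = 1.8275 × (38.9 μs − 0.837×4520 m / (2.998×10^8 m/s))
= 1.8275 × (26.281 μs) = 48.0 μs

Δt' ≈ 48.0 μs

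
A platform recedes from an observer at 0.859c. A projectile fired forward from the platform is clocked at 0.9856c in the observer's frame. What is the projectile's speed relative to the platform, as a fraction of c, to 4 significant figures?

Inverse velocity addition: u' = (u − v)/(1 − uv/c²)
= (0.9856 − 0.859)/(1 − 0.9856×0.859) = 0.1266/0.153370 = 0.8255

u' ≈ 0.8255c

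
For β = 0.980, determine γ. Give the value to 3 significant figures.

γ = 1/√(1 − β²) = 1/√(1 − 0.980²) = 1/√(0.039600) = 5.03

γ ≈ 5.03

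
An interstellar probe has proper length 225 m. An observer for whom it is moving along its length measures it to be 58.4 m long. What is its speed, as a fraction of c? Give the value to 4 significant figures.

γ = L₀/L = 225/58.4 = 3.85274
β = √(1 − 1/γ²) = 0.9657

β ≈ 0.9657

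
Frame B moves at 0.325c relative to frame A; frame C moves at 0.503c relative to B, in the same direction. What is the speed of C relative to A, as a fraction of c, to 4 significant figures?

u ≈ 0.7117c

Compose boost 2: (0.503 + 0.325)/(1 + 0.503×0.325) = 0.8280/1.16348 = 0.7117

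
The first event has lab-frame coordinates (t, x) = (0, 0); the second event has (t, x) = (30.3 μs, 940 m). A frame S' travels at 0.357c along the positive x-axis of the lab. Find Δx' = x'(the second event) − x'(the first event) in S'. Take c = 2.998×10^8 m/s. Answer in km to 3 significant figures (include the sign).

γ = 1/√(1 − 0.357²) = 1.0705
Δx' = γ(Δx − vΔt) = 1.0705 × (940 m − 0.357×(2.998×10^8 m/s)×30.3×10^-6 s)
= 1.0705 × (-2303.0 m) = -2.47 km

Δx' ≈ -2.47 km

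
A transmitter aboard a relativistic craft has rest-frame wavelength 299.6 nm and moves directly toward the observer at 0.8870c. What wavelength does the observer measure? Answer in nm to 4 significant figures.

Relativistic Doppler: λ_obs = λ_src √((1−β)/(1+β))
= 299.6 × √(0.113000/1.88700) = 299.6 × 0.244711 = 73.32 nm

λ_obs ≈ 73.32 nm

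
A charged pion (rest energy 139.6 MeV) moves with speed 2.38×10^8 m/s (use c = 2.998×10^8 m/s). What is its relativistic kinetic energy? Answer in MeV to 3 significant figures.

β = v/c = 2.38×10^8 / 2.998×10^8 = 0.79386
γ = 1/√(1 − 0.79386²) = 1.6445
K = (γ − 1)m₀c² = (1.6445 − 1) × 139.6 MeV = 0.64447 × 139.6 MeV = 90.0 MeV

K ≈ 90.0 MeV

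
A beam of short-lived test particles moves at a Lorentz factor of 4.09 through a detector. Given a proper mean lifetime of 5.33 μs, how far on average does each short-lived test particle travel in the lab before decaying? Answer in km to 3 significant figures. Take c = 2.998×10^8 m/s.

d ≈ 6.34 km

β = √(1 − 1/γ²) = √(1 − 1/4.09²) = 0.96965
Dilated lifetime: Δt = γτ₀ = 4.09 × 5.33 μs = 21.800 μs
d = vΔt = 0.96965c × 21.800 μs = 2.9070×10^8 m/s × 2.1800×10^-5 s = 6.34 km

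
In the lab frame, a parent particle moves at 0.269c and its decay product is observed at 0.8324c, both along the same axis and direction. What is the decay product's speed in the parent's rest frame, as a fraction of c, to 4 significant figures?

Inverse velocity addition: u' = (u − v)/(1 − uv/c²)
= (0.8324 − 0.269)/(1 − 0.8324×0.269) = 0.5634/0.776084 = 0.7260

u' ≈ 0.7260c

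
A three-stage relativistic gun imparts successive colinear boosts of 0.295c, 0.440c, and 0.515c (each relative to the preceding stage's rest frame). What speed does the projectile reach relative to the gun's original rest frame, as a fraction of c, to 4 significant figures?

u ≈ 0.8731c

Compose boost 2: (0.440 + 0.295)/(1 + 0.440×0.295) = 0.7350/1.12980 = 0.650558
Compose boost 3: (0.515 + 0.650558)/(1 + 0.515×0.650558) = 1.16556/1.33504 = 0.8731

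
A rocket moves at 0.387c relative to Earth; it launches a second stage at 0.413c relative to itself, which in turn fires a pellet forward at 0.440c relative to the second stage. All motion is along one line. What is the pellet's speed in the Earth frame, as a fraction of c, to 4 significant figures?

u ≈ 0.8667c

Compose boost 2: (0.413 + 0.387)/(1 + 0.413×0.387) = 0.8000/1.15983 = 0.689756
Compose boost 3: (0.440 + 0.689756)/(1 + 0.440×0.689756) = 1.12976/1.30349 = 0.8667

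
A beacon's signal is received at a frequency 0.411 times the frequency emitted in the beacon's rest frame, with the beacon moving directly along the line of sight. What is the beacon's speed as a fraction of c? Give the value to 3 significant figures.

β ≈ 0.711

f_obs/f_src = √((1−β)/(1+β)) = 0.411  ⇒  (1−β)/(1+β) = 0.16892
β = |1 − D²|/(1 + D²) = |1 − 0.16892|/(1 + 0.16892) = 0.711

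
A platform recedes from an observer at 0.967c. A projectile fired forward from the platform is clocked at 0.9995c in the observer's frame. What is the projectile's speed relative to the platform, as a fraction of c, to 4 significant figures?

Inverse velocity addition: u' = (u − v)/(1 − uv/c²)
= (0.9995 − 0.967)/(1 − 0.9995×0.967) = 0.03250/0.0334835 = 0.9706

u' ≈ 0.9706c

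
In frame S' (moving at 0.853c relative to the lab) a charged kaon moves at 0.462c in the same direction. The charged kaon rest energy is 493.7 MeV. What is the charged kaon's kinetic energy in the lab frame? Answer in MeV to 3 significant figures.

K ≈ 993 MeV

u_lab = (0.462 + 0.853)/(1 + 0.462×0.853) = 0.943270
γ = 1/√(1 − 0.943270²) = 3.0118
K = (γ − 1)m₀c² = (3.0118 − 1) × 493.7 = 2.0118 × 493.7 = 993 MeV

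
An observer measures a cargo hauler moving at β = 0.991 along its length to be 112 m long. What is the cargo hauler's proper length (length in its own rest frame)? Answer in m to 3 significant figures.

L₀ ≈ 837 m

γ = 1/√(1 − 0.991²) = 7.4704
L₀ = γL = 7.4704 × 112 = 837 m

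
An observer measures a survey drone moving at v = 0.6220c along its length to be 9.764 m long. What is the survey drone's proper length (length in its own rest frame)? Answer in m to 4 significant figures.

γ = 1/√(1 − 0.6220²) = 1.27711
L₀ = γL = 1.27711 × 9.764 = 12.47 m

L₀ ≈ 12.47 m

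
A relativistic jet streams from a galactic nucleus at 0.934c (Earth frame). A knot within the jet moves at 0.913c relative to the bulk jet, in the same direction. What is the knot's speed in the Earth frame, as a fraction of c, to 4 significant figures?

u ≈ 0.9969c

Relativistic velocity addition: u = (u' + v)/(1 + u'v/c²)
= (0.913 + 0.934)/(1 + 0.913×0.934) = 1.847/1.85274 = 0.9969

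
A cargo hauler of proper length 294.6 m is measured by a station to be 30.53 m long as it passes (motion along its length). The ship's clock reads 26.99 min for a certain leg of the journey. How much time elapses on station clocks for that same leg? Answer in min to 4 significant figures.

Δt ≈ 260.4 min

Length contraction ⇒ γ = L₀/L = 294.6/30.53 = 9.64953
Time dilation: Δt = γτ₀ = 9.64953 × 26.99 min = 260.4 min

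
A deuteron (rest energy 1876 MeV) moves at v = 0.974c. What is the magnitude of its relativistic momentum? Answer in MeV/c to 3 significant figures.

γ = 1/√(1 − 0.974²) = 4.4141
p = γβm₀c = 4.4141 × 0.974 × 1876 MeV/c = 8070 MeV/c

p ≈ 8070 MeV/c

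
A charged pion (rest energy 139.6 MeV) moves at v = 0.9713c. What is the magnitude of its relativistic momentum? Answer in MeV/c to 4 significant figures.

γ = 1/√(1 − 0.9713²) = 4.20419
p = γβm₀c = 4.20419 × 0.9713 × 139.6 MeV/c = 570.1 MeV/c

p ≈ 570.1 MeV/c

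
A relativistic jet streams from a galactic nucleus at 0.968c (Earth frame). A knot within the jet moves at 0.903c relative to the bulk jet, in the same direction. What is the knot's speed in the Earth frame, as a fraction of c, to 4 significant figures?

Relativistic velocity addition: u = (u' + v)/(1 + u'v/c²)
= (0.903 + 0.968)/(1 + 0.903×0.968) = 1.871/1.87410 = 0.9983

u ≈ 0.9983c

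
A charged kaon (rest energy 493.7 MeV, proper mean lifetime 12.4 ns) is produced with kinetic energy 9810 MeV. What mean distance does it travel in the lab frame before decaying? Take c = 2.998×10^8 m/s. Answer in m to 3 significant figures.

γ = 1 + K/(m₀c²) = 1 + 9810/493.7 = 20.870
β = √(1 − 1/γ²) = 0.99885
Dilated lifetime: γτ₀ = 20.870 × 12.4 ns = 258.79 ns
d = βc·γτ₀ = 0.99885 × (2.998×10^8 m/s) × 2.5879×10^-7 s = 77.5 m

d ≈ 77.5 m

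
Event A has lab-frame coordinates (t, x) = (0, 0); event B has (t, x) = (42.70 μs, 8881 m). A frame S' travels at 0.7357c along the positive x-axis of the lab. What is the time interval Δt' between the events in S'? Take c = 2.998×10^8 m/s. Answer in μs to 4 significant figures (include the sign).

γ = 1/√(1 − 0.7357²) = 1.47643
Δt' = γ(Δt − vΔx/c²) = 1.47643 × (42.70 μs − 0.7357×8881 m / (2.998×10^8 m/s))
= 1.47643 × (20.9063 μs) = 30.87 μs

Δt' ≈ 30.87 μs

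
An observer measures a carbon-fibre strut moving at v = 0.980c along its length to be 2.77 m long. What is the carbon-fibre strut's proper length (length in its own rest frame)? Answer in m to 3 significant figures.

L₀ ≈ 13.9 m

γ = 1/√(1 − 0.980²) = 5.0252
L₀ = γL = 5.0252 × 2.77 = 13.9 m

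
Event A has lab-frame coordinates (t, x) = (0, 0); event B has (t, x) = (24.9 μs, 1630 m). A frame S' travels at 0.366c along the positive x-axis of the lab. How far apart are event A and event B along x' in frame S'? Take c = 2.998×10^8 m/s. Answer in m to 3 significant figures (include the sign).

Δx' ≈ -1180 m

γ = 1/√(1 − 0.366²) = 1.0746
Δx' = γ(Δx − vΔt) = 1.0746 × (1630 m − 0.366×(2.998×10^8 m/s)×24.9×10^-6 s)
= 1.0746 × (-1102.2 m) = -1180 m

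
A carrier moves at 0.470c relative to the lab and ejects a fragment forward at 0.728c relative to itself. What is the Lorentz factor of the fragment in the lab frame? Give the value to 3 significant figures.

γ ≈ 2.22

u_lab = (0.728 + 0.470)/(1 + 0.728×0.470) = 1.198/1.34216 = 0.892591
γ = 1/√(1 − 0.892591²) = 2.22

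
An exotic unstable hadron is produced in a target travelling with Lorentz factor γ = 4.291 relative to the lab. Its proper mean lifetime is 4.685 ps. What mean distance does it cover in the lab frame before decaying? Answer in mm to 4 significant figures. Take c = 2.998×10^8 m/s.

d ≈ 5.861 mm

β = √(1 − 1/γ²) = √(1 − 1/4.291²) = 0.972466
Dilated lifetime: Δt = γτ₀ = 4.291 × 4.685 ps = 20.1033 ps
d = vΔt = 0.972466c × 20.1033 ps = 2.91545×10^8 m/s × 2.01033×10^-11 s = 5.861 mm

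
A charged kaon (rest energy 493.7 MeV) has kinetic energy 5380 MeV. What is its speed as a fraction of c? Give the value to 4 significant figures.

γ = 1 + K/(m₀c²) = 1 + 5380/493.7 = 11.8973
β = √(1 − 1/γ²) = 0.9965

β ≈ 0.9965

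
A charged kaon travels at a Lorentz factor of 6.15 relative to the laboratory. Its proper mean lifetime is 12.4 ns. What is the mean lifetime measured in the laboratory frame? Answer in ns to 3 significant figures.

Δt ≈ 76.3 ns

γ = 6.15 (given)
Time dilation: Δt = γτ₀ = 6.15 × 12.4 ns = 76.3 ns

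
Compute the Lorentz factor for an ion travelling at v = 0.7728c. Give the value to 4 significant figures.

γ ≈ 1.576

γ = 1/√(1 − β²) = 1/√(1 − 0.7728²) = 1/√(0.402780) = 1.576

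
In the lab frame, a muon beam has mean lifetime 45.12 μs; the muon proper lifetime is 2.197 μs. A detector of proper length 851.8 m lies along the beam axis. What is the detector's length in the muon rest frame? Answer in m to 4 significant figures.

L ≈ 41.48 m

Time dilation ⇒ γ = Δt/τ₀ = 45.12/2.197 = 20.5371
Length contraction: L = L₀/γ = 851.8/20.5371 = 41.48 m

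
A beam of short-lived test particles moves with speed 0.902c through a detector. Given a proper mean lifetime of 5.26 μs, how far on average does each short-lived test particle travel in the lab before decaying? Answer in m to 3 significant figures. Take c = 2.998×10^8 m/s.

γ = 1/√(1 − 0.902²) = 2.3162
Dilated lifetime: Δt = γτ₀ = 2.3162 × 5.26 μs = 12.183 μs
d = vΔt = 0.902c × 12.183 μs = 2.7042×10^8 m/s × 1.2183×10^-5 s = 3290 m

d ≈ 3290 m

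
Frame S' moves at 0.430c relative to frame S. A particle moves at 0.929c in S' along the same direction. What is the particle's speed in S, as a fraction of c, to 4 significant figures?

u ≈ 0.9711c

Relativistic velocity addition: u = (u' + v)/(1 + u'v/c²)
= (0.929 + 0.430)/(1 + 0.929×0.430) = 1.359/1.39947 = 0.9711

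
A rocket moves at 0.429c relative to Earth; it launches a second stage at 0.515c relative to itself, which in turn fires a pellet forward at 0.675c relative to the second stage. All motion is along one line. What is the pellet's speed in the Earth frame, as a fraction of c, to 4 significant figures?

Compose boost 2: (0.515 + 0.429)/(1 + 0.515×0.429) = 0.9440/1.22093 = 0.773178
Compose boost 3: (0.675 + 0.773178)/(1 + 0.675×0.773178) = 1.44818/1.52190 = 0.9516

u ≈ 0.9516c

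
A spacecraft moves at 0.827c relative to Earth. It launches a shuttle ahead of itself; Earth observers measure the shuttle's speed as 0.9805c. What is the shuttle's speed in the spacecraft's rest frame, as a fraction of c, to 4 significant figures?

u' ≈ 0.8116c

Inverse velocity addition: u' = (u − v)/(1 − uv/c²)
= (0.9805 − 0.827)/(1 − 0.9805×0.827) = 0.1535/0.189126 = 0.8116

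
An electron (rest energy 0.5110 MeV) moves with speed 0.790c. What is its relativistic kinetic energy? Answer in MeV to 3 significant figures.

γ = 1/√(1 − 0.790²) = 1.6310
K = (γ − 1)m₀c² = (1.6310 − 1) × 0.5110 MeV = 0.63104 × 0.5110 MeV = 0.322 MeV

K ≈ 0.322 MeV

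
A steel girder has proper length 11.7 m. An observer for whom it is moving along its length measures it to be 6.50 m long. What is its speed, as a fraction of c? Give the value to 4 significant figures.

γ = L₀/L = 11.7/6.50 = 1.80000
β = √(1 − 1/γ²) = 0.8315

β ≈ 0.8315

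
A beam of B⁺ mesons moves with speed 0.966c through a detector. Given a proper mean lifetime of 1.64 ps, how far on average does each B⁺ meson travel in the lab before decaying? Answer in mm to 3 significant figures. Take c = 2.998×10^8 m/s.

d ≈ 1.84 mm

γ = 1/√(1 − 0.966²) = 3.8678
Dilated lifetime: Δt = γτ₀ = 3.8678 × 1.64 ps = 6.3433 ps
d = vΔt = 0.966c × 6.3433 ps = 2.8961×10^8 m/s × 6.3433×10^-12 s = 1.84 mm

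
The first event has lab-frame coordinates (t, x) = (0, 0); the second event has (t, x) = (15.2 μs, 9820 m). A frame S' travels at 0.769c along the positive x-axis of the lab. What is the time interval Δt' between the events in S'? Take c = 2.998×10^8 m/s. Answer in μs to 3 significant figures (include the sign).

γ = 1/√(1 − 0.769²) = 1.5643
Δt' = γ(Δt − vΔx/c²) = 1.5643 × (15.2 μs − 0.769×9820 m / (2.998×10^8 m/s))
= 1.5643 × (-9.9887 μs) = -15.6 μs

Δt' ≈ -15.6 μs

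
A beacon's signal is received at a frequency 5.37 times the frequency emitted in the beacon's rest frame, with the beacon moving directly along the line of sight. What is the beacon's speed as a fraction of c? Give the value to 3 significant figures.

f_obs/f_src = √((1+β)/(1−β)) = 5.37  ⇒  (1+β)/(1−β) = 28.837
β = |1 − D²|/(1 + D²) = |1 − 28.837|/(1 + 28.837) = 0.933

β ≈ 0.933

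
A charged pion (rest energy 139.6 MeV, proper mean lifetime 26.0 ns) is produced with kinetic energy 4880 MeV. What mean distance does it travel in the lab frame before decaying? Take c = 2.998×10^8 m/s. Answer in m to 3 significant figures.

d ≈ 280 m

γ = 1 + K/(m₀c²) = 1 + 4880/139.6 = 35.957
β = √(1 − 1/γ²) = 0.99961
Dilated lifetime: γτ₀ = 35.957 × 26.0 ns = 934.88 ns
d = βc·γτ₀ = 0.99961 × (2.998×10^8 m/s) × 9.3488×10^-7 s = 280 m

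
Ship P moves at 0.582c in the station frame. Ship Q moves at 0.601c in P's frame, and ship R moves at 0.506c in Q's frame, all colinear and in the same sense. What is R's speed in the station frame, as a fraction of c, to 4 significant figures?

u ≈ 0.9577c

Compose boost 2: (0.601 + 0.582)/(1 + 0.601×0.582) = 1.183/1.34978 = 0.876438
Compose boost 3: (0.506 + 0.876438)/(1 + 0.506×0.876438) = 1.38244/1.44348 = 0.9577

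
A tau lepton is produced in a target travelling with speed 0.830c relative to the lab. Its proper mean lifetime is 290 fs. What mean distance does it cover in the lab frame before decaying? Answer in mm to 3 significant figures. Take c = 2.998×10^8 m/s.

γ = 1/√(1 − 0.830²) = 1.7929
Dilated lifetime: Δt = γτ₀ = 1.7929 × 290 fs = 519.93 fs
d = vΔt = 0.830c × 519.93 fs = 2.4883×10^8 m/s × 5.1993×10^-13 s = 0.129 mm

d ≈ 0.129 mm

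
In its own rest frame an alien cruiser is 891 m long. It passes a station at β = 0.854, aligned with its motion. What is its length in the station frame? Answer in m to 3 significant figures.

L ≈ 464 m

γ = 1/√(1 − 0.854²) = 1.9221
Length contraction: L = L₀/γ = 891/1.9221 = 464 m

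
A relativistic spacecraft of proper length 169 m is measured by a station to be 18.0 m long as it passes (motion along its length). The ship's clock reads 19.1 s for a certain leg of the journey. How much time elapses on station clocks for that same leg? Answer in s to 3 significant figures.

Length contraction ⇒ γ = L₀/L = 169/18.0 = 9.3889
Time dilation: Δt = γτ₀ = 9.3889 × 19.1 s = 179 s

Δt ≈ 179 s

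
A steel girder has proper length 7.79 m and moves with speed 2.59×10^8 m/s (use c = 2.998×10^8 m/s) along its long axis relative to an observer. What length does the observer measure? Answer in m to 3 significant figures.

β = v/c = 2.59×10^8 / 2.998×10^8 = 0.86391
γ = 1/√(1 − 0.86391²) = 1.9855
Length contraction: L = L₀/γ = 7.79/1.9855 = 3.92 m

L ≈ 3.92 m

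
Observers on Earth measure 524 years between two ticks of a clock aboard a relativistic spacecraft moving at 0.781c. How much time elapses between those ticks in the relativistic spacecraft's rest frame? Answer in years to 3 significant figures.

γ = 1/√(1 − 0.781²) = 1.6012
Proper time: τ₀ = Δt/γ = 524/1.6012 = 327 years

τ₀ ≈ 327 years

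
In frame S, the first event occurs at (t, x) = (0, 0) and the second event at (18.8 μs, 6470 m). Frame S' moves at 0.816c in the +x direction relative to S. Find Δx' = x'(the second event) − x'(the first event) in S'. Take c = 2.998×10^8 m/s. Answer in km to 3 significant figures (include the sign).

Δx' ≈ 3.24 km

γ = 1/√(1 − 0.816²) = 1.7299
Δx' = γ(Δx − vΔt) = 1.7299 × (6470 m − 0.816×(2.998×10^8 m/s)×18.8×10^-6 s)
= 1.7299 × (1870.8 m) = 3.24 km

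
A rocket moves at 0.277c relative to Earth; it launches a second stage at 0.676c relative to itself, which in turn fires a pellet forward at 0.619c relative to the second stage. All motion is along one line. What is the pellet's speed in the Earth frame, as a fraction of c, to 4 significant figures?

u ≈ 0.9498c

Compose boost 2: (0.676 + 0.277)/(1 + 0.676×0.277) = 0.9530/1.18725 = 0.802694
Compose boost 3: (0.619 + 0.802694)/(1 + 0.619×0.802694) = 1.42169/1.49687 = 0.9498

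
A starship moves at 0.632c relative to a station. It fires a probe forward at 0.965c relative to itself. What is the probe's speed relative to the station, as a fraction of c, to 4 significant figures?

u ≈ 0.9920c

Relativistic velocity addition: u = (u' + v)/(1 + u'v/c²)
= (0.965 + 0.632)/(1 + 0.965×0.632) = 1.597/1.60988 = 0.9920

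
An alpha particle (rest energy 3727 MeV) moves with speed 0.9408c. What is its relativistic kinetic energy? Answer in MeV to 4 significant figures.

K ≈ 7268 MeV

γ = 1/√(1 − 0.9408²) = 2.95018
K = (γ − 1)m₀c² = (2.95018 − 1) × 3727 MeV = 1.95018 × 3727 MeV = 7268 MeV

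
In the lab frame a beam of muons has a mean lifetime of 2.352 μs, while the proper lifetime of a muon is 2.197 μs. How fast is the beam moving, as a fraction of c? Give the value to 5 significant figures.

β ≈ 0.35702

γ = Δt/τ₀ = 2.352/2.197 = 1.070551
β = √(1 − 1/γ²) = √(1 − 1/1.070551²) = 0.35702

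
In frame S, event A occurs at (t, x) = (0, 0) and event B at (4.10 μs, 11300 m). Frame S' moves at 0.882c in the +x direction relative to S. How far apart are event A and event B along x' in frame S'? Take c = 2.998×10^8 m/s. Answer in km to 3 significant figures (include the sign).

Δx' ≈ 21.7 km

γ = 1/√(1 − 0.882²) = 2.1220
Δx' = γ(Δx − vΔt) = 2.1220 × (11300 m − 0.882×(2.998×10^8 m/s)×4.10×10^-6 s)
= 2.1220 × (10216 m) = 21.7 km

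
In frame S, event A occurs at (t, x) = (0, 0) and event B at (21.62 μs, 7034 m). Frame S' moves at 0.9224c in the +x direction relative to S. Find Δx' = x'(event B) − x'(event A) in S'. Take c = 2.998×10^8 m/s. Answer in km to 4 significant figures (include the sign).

Δx' ≈ 2.732 km

γ = 1/√(1 − 0.9224²) = 2.58909
Δx' = γ(Δx − vΔt) = 2.58909 × (7034 m − 0.9224×(2.998×10^8 m/s)×21.62×10^-6 s)
= 2.58909 × (1055.30 m) = 2.732 km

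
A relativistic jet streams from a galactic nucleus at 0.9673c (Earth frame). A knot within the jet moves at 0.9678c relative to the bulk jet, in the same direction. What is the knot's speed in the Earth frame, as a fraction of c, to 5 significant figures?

u ≈ 0.99946c

Relativistic velocity addition: u = (u' + v)/(1 + u'v/c²)
= (0.9678 + 0.9673)/(1 + 0.9678×0.9673) = 1.9351/1.936153 = 0.99946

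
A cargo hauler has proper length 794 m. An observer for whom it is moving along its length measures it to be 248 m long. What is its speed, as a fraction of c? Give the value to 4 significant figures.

γ = L₀/L = 794/248 = 3.20161
β = √(1 − 1/γ²) = 0.9500

β ≈ 0.9500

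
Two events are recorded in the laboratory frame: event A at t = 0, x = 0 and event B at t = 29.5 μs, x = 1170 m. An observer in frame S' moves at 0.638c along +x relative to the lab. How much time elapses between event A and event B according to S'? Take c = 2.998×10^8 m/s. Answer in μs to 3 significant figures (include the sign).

Δt' ≈ 35.1 μs

γ = 1/√(1 − 0.638²) = 1.2986
Δt' = γ(Δt − vΔx/c²) = 1.2986 × (29.5 μs − 0.638×1170 m / (2.998×10^8 m/s))
= 1.2986 × (27.010 μs) = 35.1 μs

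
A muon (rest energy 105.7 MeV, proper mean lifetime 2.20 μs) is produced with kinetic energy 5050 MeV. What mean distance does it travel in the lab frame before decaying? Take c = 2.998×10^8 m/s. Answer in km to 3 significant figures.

d ≈ 32.2 km

γ = 1 + K/(m₀c²) = 1 + 5050/105.7 = 48.777
β = √(1 − 1/γ²) = 0.99979
Dilated lifetime: γτ₀ = 48.777 × 2.20 μs = 107.31 μs
d = βc·γτ₀ = 0.99979 × (2.998×10^8 m/s) × 0.00010731 s = 32.2 km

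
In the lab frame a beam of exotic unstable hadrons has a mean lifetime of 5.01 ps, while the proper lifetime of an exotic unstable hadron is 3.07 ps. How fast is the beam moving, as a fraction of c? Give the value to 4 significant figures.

β ≈ 0.7903

γ = Δt/τ₀ = 5.01/3.07 = 1.63192
β = √(1 − 1/γ²) = √(1 − 1/1.63192²) = 0.7903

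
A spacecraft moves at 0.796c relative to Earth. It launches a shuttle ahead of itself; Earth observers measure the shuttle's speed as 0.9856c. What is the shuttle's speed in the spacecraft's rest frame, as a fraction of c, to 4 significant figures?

u' ≈ 0.8800c

Inverse velocity addition: u' = (u − v)/(1 − uv/c²)
= (0.9856 − 0.796)/(1 − 0.9856×0.796) = 0.1896/0.215462 = 0.8800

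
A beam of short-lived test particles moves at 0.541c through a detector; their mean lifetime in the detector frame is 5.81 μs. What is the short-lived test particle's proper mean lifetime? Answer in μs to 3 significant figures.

τ₀ ≈ 4.89 μs

γ = 1/√(1 − 0.541²) = 1.1890
Proper time: τ₀ = Δt/γ = 5.81/1.1890 = 4.89 μs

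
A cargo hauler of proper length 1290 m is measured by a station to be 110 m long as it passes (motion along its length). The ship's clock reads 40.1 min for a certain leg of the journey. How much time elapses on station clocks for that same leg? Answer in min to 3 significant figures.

Δt ≈ 470 min

Length contraction ⇒ γ = L₀/L = 1290/110 = 11.727
Time dilation: Δt = γτ₀ = 11.727 × 40.1 min = 470 min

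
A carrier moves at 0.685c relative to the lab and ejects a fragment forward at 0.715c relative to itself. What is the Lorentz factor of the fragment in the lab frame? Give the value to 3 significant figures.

γ ≈ 2.92

u_lab = (0.715 + 0.685)/(1 + 0.715×0.685) = 1.400/1.48978 = 0.939739
γ = 1/√(1 − 0.939739²) = 2.92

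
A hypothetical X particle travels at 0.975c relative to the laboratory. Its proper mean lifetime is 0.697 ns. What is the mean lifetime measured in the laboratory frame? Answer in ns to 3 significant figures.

Δt ≈ 3.14 ns

γ = 1/√(1 − 0.975²) = 4.5004
Time dilation: Δt = γτ₀ = 4.5004 × 0.697 ns = 3.14 ns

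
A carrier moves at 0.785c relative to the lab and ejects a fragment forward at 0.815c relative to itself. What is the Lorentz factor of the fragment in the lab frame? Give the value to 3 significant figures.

γ ≈ 4.57

u_lab = (0.815 + 0.785)/(1 + 0.815×0.785) = 1.600/1.63977 = 0.975744
γ = 1/√(1 − 0.975744²) = 4.57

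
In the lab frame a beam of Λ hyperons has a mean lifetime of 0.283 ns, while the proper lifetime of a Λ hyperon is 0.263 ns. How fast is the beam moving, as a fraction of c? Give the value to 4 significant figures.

β ≈ 0.3693

γ = Δt/τ₀ = 0.283/0.263 = 1.07605
β = √(1 − 1/γ²) = √(1 − 1/1.07605²) = 0.3693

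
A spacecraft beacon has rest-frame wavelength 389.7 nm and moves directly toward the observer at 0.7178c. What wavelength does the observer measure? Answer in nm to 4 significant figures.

Relativistic Doppler: λ_obs = λ_src √((1−β)/(1+β))
= 389.7 × √(0.282200/1.71780) = 389.7 × 0.405315 = 158.0 nm

λ_obs ≈ 158.0 nm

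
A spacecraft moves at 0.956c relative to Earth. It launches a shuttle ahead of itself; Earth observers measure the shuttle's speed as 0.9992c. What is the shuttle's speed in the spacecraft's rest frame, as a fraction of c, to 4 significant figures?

Inverse velocity addition: u' = (u − v)/(1 − uv/c²)
= (0.9992 − 0.956)/(1 − 0.9992×0.956) = 0.04320/0.0447648 = 0.9650

u' ≈ 0.9650c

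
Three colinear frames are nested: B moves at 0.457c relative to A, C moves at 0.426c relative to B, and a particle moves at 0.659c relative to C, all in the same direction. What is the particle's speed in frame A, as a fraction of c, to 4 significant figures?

Compose boost 2: (0.426 + 0.457)/(1 + 0.426×0.457) = 0.8830/1.19468 = 0.739109
Compose boost 3: (0.659 + 0.739109)/(1 + 0.659×0.739109) = 1.39811/1.48707 = 0.9402

u ≈ 0.9402c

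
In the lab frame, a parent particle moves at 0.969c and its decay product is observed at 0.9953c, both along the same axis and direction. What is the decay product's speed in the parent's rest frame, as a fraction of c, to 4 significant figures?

Inverse velocity addition: u' = (u − v)/(1 − uv/c²)
= (0.9953 − 0.969)/(1 − 0.9953×0.969) = 0.02630/0.0355543 = 0.7397

u' ≈ 0.7397c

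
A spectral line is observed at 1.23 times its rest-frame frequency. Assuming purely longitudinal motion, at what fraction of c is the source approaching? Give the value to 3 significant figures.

β ≈ 0.204

f_obs/f_src = √((1+β)/(1−β)) = 1.23  ⇒  (1+β)/(1−β) = 1.5129
β = |1 − D²|/(1 + D²) = |1 − 1.5129|/(1 + 1.5129) = 0.204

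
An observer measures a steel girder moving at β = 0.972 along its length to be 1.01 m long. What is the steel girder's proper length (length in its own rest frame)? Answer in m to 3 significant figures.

γ = 1/√(1 − 0.972²) = 4.2557
L₀ = γL = 4.2557 × 1.01 = 4.30 m

L₀ ≈ 4.30 m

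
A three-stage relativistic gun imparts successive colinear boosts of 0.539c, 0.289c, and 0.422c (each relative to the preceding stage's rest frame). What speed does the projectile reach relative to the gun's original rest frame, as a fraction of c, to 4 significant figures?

Compose boost 2: (0.289 + 0.539)/(1 + 0.289×0.539) = 0.8280/1.15577 = 0.716405
Compose boost 3: (0.422 + 0.716405)/(1 + 0.422×0.716405) = 1.13840/1.30232 = 0.8741

u ≈ 0.8741c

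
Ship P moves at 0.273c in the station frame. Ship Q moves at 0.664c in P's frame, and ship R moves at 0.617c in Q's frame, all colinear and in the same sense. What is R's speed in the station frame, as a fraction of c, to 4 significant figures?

u ≈ 0.9468c

Compose boost 2: (0.664 + 0.273)/(1 + 0.664×0.273) = 0.9370/1.18127 = 0.793213
Compose boost 3: (0.617 + 0.793213)/(1 + 0.617×0.793213) = 1.41021/1.48941 = 0.9468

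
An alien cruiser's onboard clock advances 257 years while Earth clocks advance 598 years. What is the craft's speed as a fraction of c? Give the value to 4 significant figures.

γ = Δt/τ₀ = 598/257 = 2.32685
β = √(1 − 1/γ²) = √(1 − 1/2.32685²) = 0.9029

β ≈ 0.9029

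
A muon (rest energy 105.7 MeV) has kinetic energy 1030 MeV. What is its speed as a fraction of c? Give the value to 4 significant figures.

γ = 1 + K/(m₀c²) = 1 + 1030/105.7 = 10.7446
β = √(1 − 1/γ²) = 0.9957

β ≈ 0.9957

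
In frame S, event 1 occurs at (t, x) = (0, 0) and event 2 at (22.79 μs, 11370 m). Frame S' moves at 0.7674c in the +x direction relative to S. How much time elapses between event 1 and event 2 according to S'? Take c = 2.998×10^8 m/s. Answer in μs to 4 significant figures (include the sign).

Δt' ≈ -9.847 μs

γ = 1/√(1 − 0.7674²) = 1.55965
Δt' = γ(Δt − vΔx/c²) = 1.55965 × (22.79 μs − 0.7674×11370 m / (2.998×10^8 m/s))
= 1.55965 × (-6.31386 μs) = -9.847 μs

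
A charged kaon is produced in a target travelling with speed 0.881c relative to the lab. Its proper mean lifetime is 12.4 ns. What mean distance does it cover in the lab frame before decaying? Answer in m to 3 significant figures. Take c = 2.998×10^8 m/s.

γ = 1/√(1 − 0.881²) = 2.1136
Dilated lifetime: Δt = γτ₀ = 2.1136 × 12.4 ns = 26.209 ns
d = vΔt = 0.881c × 26.209 ns = 2.6412×10^8 m/s × 2.6209×10^-8 s = 6.92 m

d ≈ 6.92 m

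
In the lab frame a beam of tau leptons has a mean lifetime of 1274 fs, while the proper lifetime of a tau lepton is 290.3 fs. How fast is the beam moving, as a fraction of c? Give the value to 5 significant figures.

γ = Δt/τ₀ = 1274/290.3 = 4.388564
β = √(1 − 1/γ²) = √(1 − 1/4.388564²) = 0.97369

β ≈ 0.97369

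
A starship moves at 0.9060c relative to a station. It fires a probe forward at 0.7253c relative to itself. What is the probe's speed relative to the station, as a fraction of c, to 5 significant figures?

u ≈ 0.98442c

Relativistic velocity addition: u = (u' + v)/(1 + u'v/c²)
= (0.7253 + 0.9060)/(1 + 0.7253×0.9060) = 1.6313/1.657122 = 0.98442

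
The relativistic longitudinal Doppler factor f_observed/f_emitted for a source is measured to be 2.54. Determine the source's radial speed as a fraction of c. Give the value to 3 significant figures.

β ≈ 0.732

f_obs/f_src = √((1+β)/(1−β)) = 2.54  ⇒  (1+β)/(1−β) = 6.4516
β = |1 − D²|/(1 + D²) = |1 − 6.4516|/(1 + 6.4516) = 0.732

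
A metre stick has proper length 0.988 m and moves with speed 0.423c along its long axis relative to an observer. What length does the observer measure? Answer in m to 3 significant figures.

γ = 1/√(1 − 0.423²) = 1.1036
Length contraction: L = L₀/γ = 0.988/1.1036 = 0.895 m

L ≈ 0.895 m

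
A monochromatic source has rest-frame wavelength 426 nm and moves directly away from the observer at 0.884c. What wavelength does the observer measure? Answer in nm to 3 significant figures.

λ_obs ≈ 1720 nm

Relativistic Doppler: λ_obs = λ_src √((1+β)/(1−β))
= 426 × √(1.8840/0.11600) = 426 × 4.0301 = 1720 nm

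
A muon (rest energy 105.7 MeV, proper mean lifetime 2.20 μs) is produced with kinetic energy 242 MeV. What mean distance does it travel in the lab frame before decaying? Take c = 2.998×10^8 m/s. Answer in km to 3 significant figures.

d ≈ 2.07 km

γ = 1 + K/(m₀c²) = 1 + 242/105.7 = 3.2895
β = √(1 − 1/γ²) = 0.95267
Dilated lifetime: γτ₀ = 3.2895 × 2.20 μs = 7.2369 μs
d = βc·γτ₀ = 0.95267 × (2.998×10^8 m/s) × 7.2369×10^-6 s = 2.07 km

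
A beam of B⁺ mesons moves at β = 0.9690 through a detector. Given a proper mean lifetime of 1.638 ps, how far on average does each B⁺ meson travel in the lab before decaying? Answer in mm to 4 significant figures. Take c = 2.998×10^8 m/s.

γ = 1/√(1 − 0.9690²) = 4.04759
Dilated lifetime: Δt = γτ₀ = 4.04759 × 1.638 ps = 6.62995 ps
d = vΔt = 0.9690c × 6.62995 ps = 2.90506×10^8 m/s × 6.62995×10^-12 s = 1.926 mm

d ≈ 1.926 mm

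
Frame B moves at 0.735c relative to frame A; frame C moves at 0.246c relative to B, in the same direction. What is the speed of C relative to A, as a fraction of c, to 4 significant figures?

Compose boost 2: (0.246 + 0.735)/(1 + 0.246×0.735) = 0.9810/1.18081 = 0.8308

u ≈ 0.8308c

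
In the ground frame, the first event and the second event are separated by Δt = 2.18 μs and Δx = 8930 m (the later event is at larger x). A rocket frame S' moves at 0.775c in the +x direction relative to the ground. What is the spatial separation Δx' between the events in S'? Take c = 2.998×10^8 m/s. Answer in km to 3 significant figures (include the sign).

Δx' ≈ 13.3 km

γ = 1/√(1 − 0.775²) = 1.5824
Δx' = γ(Δx − vΔt) = 1.5824 × (8930 m − 0.775×(2.998×10^8 m/s)×2.18×10^-6 s)
= 1.5824 × (8423.5 m) = 13.3 km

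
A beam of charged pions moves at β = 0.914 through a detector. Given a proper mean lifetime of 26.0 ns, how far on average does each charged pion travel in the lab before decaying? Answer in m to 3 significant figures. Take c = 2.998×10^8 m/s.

d ≈ 17.6 m

γ = 1/√(1 − 0.914²) = 2.4648
Dilated lifetime: Δt = γτ₀ = 2.4648 × 26.0 ns = 64.085 ns
d = vΔt = 0.914c × 64.085 ns = 2.7402×10^8 m/s × 6.4085×10^-8 s = 17.6 m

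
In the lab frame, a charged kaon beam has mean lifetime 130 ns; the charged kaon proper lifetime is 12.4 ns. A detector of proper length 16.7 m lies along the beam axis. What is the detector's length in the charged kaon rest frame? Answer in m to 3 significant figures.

Time dilation ⇒ γ = Δt/τ₀ = 130/12.4 = 10.484
Length contraction: L = L₀/γ = 16.7/10.484 = 1.59 m

L ≈ 1.59 m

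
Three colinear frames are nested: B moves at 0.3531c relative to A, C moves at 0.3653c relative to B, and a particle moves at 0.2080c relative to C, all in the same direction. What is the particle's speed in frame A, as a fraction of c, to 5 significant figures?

Compose boost 2: (0.3653 + 0.3531)/(1 + 0.3653×0.3531) = 0.71840/1.128987 = 0.6363224
Compose boost 3: (0.2080 + 0.6363224)/(1 + 0.2080×0.6363224) = 0.8443224/1.132355 = 0.74563

u ≈ 0.74563c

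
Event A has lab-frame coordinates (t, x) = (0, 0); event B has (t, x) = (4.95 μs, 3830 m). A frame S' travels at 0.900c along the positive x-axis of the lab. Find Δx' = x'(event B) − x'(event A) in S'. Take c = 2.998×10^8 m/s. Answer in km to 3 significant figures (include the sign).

Δx' ≈ 5.72 km

γ = 1/√(1 − 0.900²) = 2.2942
Δx' = γ(Δx − vΔt) = 2.2942 × (3830 m − 0.900×(2.998×10^8 m/s)×4.95×10^-6 s)
= 2.2942 × (2494.4 m) = 5.72 km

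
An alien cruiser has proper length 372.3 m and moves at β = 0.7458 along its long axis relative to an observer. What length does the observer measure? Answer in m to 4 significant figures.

L ≈ 248.0 m

γ = 1/√(1 − 0.7458²) = 1.50112
Length contraction: L = L₀/γ = 372.3/1.50112 = 248.0 m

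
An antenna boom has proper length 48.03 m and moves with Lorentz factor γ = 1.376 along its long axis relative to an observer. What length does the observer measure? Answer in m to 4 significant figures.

L ≈ 34.91 m

γ = 1.376 (given)
Length contraction: L = L₀/γ = 48.03/1.376 = 34.91 m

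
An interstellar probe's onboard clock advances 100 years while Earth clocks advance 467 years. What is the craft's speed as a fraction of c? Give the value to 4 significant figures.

γ = Δt/τ₀ = 467/100 = 4.67000
β = √(1 − 1/γ²) = √(1 − 1/4.67000²) = 0.9768

β ≈ 0.9768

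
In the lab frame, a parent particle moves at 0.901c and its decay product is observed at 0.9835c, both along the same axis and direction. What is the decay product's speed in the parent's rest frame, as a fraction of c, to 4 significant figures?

Inverse velocity addition: u' = (u − v)/(1 − uv/c²)
= (0.9835 − 0.901)/(1 − 0.9835×0.901) = 0.08250/0.113866 = 0.7245

u' ≈ 0.7245c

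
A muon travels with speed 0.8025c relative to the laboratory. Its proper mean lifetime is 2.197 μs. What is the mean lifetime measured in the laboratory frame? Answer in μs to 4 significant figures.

γ = 1/√(1 − 0.8025²) = 1.67602
Time dilation: Δt = γτ₀ = 1.67602 × 2.197 μs = 3.682 μs

Δt ≈ 3.682 μs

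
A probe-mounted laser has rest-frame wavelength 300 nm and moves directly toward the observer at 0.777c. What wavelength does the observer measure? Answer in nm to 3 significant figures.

Relativistic Doppler: λ_obs = λ_src √((1−β)/(1+β))
= 300 × √(0.22300/1.7770) = 300 × 0.35425 = 106 nm

λ_obs ≈ 106 nm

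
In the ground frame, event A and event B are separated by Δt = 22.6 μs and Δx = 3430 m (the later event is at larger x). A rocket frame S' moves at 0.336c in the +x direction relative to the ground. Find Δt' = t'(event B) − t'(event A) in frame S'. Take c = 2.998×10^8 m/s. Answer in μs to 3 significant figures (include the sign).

γ = 1/√(1 − 0.336²) = 1.0617
Δt' = γ(Δt − vΔx/c²) = 1.0617 × (22.6 μs − 0.336×3430 m / (2.998×10^8 m/s))
= 1.0617 × (18.756 μs) = 19.9 μs

Δt' ≈ 19.9 μs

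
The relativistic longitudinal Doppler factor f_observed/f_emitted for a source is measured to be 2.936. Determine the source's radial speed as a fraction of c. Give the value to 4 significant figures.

f_obs/f_src = √((1+β)/(1−β)) = 2.936  ⇒  (1+β)/(1−β) = 8.62010
β = |1 − D²|/(1 + D²) = |1 − 8.62010|/(1 + 8.62010) = 0.7921

β ≈ 0.7921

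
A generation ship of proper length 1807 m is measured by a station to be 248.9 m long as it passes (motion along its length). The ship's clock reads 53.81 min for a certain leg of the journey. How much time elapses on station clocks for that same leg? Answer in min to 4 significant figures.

Δt ≈ 390.7 min

Length contraction ⇒ γ = L₀/L = 1807/248.9 = 7.25994
Time dilation: Δt = γτ₀ = 7.25994 × 53.81 min = 390.7 min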